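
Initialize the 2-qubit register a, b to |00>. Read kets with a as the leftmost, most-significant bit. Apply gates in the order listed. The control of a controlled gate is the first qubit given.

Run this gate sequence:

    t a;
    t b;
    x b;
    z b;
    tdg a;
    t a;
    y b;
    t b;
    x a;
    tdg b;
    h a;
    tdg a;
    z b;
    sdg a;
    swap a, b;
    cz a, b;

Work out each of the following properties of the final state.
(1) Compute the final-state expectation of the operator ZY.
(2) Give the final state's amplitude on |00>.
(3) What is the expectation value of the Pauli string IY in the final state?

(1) The observable ZY averages to sqrt(2)/2.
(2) The amplitude on |00> is sqrt(2)*I/2.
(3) The expectation value of IY is sqrt(2)/2.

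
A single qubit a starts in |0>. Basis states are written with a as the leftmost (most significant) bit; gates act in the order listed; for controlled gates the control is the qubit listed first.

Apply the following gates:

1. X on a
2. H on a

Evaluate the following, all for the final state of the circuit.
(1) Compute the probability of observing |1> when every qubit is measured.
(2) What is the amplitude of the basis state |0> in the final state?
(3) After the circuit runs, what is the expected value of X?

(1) The probability of measuring |1> is 1/2.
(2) |0> carries amplitude sqrt(2)/2 in the final state.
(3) The expectation value of X is -1.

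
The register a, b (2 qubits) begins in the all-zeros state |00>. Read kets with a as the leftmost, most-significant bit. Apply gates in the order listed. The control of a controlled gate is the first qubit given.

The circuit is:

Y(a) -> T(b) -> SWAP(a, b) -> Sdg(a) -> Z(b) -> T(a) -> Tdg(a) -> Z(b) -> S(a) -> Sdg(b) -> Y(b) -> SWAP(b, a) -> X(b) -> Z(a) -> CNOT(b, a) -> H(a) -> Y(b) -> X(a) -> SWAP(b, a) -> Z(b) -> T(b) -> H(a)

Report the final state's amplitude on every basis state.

The resulting statevector has amplitude 1/2 on |00>, exp(I*pi/4)/2 on |01>, 1/2 on |10>, exp(I*pi/4)/2 on |11>.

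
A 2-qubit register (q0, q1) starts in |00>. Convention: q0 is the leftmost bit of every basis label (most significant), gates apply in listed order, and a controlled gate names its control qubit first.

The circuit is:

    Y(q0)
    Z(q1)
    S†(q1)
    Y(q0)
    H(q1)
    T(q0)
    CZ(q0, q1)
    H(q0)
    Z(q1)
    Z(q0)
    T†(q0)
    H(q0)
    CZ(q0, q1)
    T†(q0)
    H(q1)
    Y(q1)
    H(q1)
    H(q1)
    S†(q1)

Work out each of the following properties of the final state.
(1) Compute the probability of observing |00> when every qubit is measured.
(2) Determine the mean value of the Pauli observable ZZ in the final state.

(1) Outcome |00> occurs with probability 1/2 - sqrt(2)/4.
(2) The observable ZZ averages to 1.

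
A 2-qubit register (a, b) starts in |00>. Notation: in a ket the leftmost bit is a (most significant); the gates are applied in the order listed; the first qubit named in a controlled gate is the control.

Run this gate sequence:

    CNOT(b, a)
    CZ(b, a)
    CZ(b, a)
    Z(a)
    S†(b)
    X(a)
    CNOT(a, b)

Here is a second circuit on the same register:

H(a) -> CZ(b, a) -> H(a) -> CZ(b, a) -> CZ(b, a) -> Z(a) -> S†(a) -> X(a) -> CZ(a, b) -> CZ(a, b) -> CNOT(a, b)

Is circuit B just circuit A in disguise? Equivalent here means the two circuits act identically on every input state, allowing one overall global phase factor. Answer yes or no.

No, they are not equivalent — no single phase factor reconciles the two unitaries.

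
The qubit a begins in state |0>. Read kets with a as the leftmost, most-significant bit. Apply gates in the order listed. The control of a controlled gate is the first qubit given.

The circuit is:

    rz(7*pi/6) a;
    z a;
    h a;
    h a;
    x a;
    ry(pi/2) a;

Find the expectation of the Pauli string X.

The observable X averages to -1.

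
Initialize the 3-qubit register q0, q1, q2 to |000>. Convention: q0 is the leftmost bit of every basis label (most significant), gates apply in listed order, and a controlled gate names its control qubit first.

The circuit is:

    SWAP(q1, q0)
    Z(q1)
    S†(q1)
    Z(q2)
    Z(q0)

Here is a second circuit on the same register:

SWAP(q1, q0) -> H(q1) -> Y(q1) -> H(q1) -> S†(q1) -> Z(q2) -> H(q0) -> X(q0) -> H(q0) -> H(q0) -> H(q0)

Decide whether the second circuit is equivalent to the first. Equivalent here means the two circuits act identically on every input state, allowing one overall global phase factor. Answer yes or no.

No — the two circuits implement different unitaries, even allowing a global phase.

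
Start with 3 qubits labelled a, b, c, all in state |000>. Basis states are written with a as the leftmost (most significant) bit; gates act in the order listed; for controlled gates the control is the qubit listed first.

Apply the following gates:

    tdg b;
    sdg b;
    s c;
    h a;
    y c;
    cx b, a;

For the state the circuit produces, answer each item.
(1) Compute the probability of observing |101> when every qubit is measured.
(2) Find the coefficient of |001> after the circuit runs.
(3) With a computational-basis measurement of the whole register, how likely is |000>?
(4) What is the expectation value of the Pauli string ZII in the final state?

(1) Outcome |101> occurs with probability 1/2.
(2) The amplitude on |001> is sqrt(2)*I/2.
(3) A full measurement returns |000> with probability 0.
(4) In the final state, ZII has expectation 0.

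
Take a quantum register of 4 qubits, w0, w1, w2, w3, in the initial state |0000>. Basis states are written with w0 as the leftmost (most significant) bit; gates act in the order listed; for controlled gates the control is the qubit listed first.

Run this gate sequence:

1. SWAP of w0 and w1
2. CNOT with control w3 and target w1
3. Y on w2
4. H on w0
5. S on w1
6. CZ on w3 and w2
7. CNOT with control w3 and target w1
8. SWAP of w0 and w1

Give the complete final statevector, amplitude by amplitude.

The final amplitudes are sqrt(2)*I/2 on |0010>, sqrt(2)*I/2 on |0110>, and 0 on every other basis state.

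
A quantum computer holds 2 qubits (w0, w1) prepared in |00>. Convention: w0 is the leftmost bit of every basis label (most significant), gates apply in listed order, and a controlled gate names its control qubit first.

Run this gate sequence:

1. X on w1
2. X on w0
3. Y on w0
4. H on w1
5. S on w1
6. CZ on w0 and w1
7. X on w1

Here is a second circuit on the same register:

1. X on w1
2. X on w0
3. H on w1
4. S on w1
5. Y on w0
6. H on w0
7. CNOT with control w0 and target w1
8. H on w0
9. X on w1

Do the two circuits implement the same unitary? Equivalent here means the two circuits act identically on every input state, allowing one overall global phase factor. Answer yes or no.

No, they are not equivalent — no single phase factor reconciles the two unitaries.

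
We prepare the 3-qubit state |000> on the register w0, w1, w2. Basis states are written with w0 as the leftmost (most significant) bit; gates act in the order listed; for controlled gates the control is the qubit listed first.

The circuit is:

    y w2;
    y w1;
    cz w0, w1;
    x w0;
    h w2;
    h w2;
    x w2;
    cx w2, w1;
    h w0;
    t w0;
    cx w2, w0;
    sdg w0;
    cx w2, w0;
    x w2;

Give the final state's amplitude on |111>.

The final state's coefficient on |111> equals -sqrt(2)*exp(3*I*pi/4)/2.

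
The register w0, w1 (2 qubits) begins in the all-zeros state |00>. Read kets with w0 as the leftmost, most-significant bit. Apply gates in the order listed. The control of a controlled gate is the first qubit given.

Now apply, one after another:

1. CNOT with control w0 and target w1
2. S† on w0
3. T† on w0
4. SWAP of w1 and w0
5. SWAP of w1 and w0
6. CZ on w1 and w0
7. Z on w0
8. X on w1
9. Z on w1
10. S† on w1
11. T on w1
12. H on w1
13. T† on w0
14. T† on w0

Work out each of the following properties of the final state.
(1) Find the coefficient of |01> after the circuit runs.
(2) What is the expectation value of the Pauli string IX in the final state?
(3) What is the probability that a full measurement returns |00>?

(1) The amplitude on |01> is -sqrt(2)*exp(3*I*pi/4)/2.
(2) In the final state, IX has expectation -1.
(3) Outcome |00> occurs with probability 1/2.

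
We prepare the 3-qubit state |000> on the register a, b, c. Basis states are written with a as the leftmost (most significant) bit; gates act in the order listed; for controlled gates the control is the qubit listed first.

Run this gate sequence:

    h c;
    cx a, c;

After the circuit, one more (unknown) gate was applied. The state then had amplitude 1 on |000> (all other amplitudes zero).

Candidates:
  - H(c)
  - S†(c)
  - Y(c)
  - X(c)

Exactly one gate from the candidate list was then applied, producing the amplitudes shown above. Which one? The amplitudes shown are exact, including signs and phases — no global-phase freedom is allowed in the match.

It was H(c) that produced the state shown.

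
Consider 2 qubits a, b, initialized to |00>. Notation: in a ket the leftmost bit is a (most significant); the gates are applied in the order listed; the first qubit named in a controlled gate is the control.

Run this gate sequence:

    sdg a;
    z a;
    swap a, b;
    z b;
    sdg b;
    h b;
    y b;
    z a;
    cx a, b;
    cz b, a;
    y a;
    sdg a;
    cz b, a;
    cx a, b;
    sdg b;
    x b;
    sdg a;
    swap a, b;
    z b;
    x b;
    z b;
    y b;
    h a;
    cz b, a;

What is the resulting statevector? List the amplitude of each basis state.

The resulting statevector has amplitude 0 on |00>, 1/2 + I/2 on |01>, 0 on |10>, -1/2 + I/2 on |11>.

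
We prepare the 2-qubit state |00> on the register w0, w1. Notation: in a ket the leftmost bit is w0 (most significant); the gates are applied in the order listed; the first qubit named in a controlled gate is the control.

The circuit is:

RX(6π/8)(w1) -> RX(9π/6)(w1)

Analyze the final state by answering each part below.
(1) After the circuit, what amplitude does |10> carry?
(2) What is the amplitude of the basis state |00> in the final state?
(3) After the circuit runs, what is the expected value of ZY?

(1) The amplitude on |10> is 0.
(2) The final state's coefficient on |00> equals sqrt(2)*(-sqrt(sqrt(2) + 2) - sqrt(2 - sqrt(2)))/4.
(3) The expectation value of ZY is -sqrt(2)/2.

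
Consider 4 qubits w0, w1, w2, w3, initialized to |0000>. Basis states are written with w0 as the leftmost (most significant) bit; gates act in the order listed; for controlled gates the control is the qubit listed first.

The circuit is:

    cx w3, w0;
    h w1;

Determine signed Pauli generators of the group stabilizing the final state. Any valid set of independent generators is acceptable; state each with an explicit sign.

The stabilizer group can be generated by +IXII, +ZIII, +IIZI, +IIIZ, among other valid generating sets.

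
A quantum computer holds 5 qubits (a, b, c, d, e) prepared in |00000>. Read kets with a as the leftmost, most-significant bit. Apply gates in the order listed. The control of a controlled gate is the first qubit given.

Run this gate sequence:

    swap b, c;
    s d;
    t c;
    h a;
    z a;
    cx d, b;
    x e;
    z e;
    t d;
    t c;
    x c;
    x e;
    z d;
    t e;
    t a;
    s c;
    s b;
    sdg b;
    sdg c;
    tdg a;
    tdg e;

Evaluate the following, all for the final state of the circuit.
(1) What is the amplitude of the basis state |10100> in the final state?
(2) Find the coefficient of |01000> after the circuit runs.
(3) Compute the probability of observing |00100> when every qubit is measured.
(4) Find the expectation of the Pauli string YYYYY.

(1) The amplitude on |10100> is sqrt(2)/2. Key observation: steps 14-21 multiply out to the identity, so the circuit reduces to the remaining gates.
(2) The final state's coefficient on |01000> equals 0.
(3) A full measurement returns |00100> with probability 1/2.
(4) The observable YYYYY averages to 0.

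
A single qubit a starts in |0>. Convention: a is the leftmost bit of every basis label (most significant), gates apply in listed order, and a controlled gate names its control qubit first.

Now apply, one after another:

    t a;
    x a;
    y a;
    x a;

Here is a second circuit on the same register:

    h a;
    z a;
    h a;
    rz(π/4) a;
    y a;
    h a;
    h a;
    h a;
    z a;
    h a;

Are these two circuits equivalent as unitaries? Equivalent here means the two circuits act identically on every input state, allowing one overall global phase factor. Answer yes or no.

No — the two circuits implement different unitaries, even allowing a global phase.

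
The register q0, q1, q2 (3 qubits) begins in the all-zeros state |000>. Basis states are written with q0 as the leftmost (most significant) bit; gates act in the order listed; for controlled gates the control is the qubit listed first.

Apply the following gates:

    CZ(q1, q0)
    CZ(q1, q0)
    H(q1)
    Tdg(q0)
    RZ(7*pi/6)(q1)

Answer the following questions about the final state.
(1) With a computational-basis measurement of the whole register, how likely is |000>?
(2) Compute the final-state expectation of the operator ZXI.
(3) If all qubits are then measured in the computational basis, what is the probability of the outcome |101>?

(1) The probability of measuring |000> is 1/2. Key observation: the block from step 1 through step 2 cancels to the identity and can be dropped.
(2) In the final state, ZXI has expectation -sqrt(3)/2.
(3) The probability of measuring |101> is 0.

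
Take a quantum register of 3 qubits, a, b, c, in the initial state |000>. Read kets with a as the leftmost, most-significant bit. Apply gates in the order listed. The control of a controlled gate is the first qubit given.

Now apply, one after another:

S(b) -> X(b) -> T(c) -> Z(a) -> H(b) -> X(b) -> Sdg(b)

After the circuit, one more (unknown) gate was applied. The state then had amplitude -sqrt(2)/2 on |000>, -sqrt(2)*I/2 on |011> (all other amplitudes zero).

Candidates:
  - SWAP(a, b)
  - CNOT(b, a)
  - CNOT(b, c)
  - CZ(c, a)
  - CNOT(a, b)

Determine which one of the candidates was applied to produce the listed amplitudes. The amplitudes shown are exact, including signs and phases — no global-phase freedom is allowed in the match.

The unique candidate consistent with the amplitudes is CNOT(b, c).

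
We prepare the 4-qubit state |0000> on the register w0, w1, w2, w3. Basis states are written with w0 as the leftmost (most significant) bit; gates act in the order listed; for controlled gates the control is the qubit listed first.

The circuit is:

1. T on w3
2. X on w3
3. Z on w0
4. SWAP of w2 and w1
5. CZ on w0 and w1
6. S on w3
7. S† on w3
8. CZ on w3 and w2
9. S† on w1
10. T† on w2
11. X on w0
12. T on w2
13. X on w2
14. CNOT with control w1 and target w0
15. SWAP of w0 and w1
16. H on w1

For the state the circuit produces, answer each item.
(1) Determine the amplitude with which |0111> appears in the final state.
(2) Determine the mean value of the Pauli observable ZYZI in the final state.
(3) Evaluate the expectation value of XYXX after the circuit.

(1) |0111> carries amplitude -sqrt(2)/2 in the final state.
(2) The observable ZYZI averages to 0.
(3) The expectation value of XYXX is 0.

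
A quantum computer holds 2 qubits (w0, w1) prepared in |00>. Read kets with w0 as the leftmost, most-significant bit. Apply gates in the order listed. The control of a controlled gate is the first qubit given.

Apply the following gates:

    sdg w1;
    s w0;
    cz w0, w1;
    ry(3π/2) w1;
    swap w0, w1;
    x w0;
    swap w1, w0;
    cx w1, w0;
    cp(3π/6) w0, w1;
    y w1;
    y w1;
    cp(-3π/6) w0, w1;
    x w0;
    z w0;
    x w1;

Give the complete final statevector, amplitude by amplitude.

The final amplitudes are -sqrt(2)/2 on |00>, 0 on |01>, 0 on |10>, -sqrt(2)/2 on |11>.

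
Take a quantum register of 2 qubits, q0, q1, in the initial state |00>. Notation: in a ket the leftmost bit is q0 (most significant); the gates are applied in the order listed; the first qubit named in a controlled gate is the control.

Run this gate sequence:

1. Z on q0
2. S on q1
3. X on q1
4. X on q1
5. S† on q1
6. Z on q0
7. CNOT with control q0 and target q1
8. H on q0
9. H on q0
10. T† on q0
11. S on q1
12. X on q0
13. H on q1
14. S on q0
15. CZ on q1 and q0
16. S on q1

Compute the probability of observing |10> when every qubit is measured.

The probability of measuring |10> is 1/2. Key observation: steps 1-6 multiply out to the identity, so the circuit reduces to the remaining gates.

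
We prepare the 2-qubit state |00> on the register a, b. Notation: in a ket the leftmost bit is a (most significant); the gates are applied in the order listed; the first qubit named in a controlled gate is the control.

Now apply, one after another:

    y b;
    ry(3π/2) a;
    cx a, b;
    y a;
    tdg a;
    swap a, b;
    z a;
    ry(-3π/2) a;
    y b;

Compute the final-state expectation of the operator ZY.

In the final state, ZY has expectation -sqrt(2)/2.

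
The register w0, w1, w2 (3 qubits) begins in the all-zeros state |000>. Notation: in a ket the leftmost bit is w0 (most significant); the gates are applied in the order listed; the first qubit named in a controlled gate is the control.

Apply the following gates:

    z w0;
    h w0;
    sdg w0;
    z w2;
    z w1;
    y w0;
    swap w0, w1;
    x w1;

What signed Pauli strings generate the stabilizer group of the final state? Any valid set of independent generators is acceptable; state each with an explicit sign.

The final state is stabilized by the group generated by +IYI, +ZII, +IIZ; other independent generating sets are equally valid.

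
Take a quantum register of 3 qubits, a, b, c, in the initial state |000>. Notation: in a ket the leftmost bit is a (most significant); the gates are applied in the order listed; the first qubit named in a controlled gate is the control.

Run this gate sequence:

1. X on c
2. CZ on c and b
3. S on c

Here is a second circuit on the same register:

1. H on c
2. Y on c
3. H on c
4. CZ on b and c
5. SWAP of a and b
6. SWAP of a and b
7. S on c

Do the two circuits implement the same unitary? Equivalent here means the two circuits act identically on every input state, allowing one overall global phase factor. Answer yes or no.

No: there is an input state on which the two circuits produce genuinely different outputs (not merely differing by a phase).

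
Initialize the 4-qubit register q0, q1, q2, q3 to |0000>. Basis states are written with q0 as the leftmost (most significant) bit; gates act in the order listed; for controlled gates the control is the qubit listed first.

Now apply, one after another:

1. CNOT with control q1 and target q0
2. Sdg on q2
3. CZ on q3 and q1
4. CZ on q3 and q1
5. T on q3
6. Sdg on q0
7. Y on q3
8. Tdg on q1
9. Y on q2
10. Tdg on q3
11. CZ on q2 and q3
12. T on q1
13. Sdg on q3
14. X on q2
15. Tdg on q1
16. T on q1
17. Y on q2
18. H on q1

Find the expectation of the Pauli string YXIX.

In the final state, YXIX has expectation 0.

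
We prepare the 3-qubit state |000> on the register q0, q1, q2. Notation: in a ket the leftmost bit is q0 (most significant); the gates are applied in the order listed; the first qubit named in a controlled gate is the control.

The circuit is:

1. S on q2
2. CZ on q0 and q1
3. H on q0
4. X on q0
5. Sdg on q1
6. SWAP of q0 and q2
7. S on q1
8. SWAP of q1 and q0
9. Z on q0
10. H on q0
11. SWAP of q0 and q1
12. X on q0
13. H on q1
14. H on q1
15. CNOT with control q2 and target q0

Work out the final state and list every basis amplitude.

The resulting statevector has amplitude 0 on |000>, 1/2 on |001>, 0 on |010>, 1/2 on |011>, 1/2 on |100>, 0 on |101>, 1/2 on |110>, 0 on |111>. Key observation: steps 13-14 multiply out to the identity, so the circuit reduces to the remaining gates.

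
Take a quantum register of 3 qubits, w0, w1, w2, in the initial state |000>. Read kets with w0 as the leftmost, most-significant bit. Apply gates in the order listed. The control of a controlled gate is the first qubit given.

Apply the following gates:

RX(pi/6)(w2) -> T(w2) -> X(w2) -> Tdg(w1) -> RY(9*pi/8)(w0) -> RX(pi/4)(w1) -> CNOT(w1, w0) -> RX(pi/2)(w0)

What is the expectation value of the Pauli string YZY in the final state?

The expectation value of YZY is sqrt(2*sqrt(2) + 4)/8.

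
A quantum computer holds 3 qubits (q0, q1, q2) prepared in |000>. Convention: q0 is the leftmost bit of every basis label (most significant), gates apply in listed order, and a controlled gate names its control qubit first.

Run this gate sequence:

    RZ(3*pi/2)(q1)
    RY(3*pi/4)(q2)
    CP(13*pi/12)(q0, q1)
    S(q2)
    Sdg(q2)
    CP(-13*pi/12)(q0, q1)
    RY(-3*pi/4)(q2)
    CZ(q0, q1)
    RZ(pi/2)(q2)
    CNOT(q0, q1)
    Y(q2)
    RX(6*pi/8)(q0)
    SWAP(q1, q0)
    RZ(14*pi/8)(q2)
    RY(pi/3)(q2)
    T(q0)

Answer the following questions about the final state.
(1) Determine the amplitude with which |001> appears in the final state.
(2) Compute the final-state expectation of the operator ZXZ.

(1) |001> carries amplitude sqrt(6 - 3*sqrt(2))*exp(3*I*pi/8)/4 in the final state.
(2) In the final state, ZXZ has expectation 0.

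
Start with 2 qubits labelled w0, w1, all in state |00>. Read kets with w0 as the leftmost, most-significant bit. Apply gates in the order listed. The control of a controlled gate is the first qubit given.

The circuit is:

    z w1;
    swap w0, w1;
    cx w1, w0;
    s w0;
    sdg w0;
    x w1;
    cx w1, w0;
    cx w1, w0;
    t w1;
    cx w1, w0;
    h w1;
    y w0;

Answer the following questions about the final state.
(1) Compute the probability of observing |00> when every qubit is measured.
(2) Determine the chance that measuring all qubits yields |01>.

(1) The probability of measuring |00> is 1/2.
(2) A full measurement returns |01> with probability 1/2.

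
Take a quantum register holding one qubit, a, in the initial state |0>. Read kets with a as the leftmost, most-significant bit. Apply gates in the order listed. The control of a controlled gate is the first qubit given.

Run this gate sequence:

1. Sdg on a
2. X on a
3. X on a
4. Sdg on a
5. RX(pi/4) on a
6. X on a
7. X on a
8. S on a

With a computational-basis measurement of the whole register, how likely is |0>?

Outcome |0> occurs with probability sqrt(2)/4 + 1/2.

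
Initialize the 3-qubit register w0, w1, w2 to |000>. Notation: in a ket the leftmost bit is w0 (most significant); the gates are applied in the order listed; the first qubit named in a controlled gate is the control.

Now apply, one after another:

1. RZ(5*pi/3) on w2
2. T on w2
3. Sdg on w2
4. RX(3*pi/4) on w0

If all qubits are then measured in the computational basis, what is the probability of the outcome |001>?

The probability of measuring |001> is 0.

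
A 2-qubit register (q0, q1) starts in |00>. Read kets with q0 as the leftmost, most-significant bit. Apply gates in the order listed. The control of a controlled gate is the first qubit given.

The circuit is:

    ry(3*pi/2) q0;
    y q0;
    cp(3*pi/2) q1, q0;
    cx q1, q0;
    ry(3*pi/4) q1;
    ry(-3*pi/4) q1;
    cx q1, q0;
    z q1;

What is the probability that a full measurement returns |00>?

The probability of measuring |00> is 1/2. Key observation: the block from step 4 through step 7 cancels to the identity and can be dropped.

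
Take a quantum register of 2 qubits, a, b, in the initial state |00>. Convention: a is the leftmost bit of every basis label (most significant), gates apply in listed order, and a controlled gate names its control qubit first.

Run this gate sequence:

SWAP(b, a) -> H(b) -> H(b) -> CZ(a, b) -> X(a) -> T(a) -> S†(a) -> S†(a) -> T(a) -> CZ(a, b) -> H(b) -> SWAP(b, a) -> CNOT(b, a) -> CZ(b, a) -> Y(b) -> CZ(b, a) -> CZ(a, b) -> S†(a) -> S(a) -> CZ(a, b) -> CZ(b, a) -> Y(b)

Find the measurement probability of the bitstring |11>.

A full measurement returns |11> with probability 1/2.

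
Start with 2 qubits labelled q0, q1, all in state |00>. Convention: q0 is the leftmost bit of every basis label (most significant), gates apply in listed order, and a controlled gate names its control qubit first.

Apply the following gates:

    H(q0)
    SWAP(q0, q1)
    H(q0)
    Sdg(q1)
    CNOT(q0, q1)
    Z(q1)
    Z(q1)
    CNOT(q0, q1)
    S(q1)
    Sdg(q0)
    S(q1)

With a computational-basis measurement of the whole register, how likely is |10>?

Outcome |10> occurs with probability 1/4. Key observation: steps 4-9 multiply out to the identity, so the circuit reduces to the remaining gates.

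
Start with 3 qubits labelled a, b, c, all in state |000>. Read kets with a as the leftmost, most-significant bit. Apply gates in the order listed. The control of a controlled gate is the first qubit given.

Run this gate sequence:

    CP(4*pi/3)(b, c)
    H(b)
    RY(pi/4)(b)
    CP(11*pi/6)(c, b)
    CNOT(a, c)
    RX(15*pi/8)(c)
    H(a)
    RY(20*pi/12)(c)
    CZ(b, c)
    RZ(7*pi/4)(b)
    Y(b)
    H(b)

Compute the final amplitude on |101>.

The amplitude on |101> is sqrt(2)*I*sqrt(1/2 - sqrt(2)/4)*exp(-7*I*pi/8)*cos(pi/16)/8 - sqrt(6)*sqrt(sqrt(2)/4 + 1/2)*exp(7*I*pi/8)*sin(pi/16)/8 + sqrt(6)*sqrt(1/2 - sqrt(2)/4)*exp(-7*I*pi/8)*sin(pi/16)/8 - sqrt(6)*sqrt(1/2 - sqrt(2)/4)*exp(7*I*pi/8)*sin(pi/16)/8 - sqrt(6)*sqrt(sqrt(2)/4 + 1/2)*exp(-7*I*pi/8)*sin(pi/16)/8 - sqrt(2)*I*sqrt(1/2 - sqrt(2)/4)*exp(7*I*pi/8)*cos(pi/16)/8 - sqrt(2)*I*sqrt(sqrt(2)/4 + 1/2)*exp(-7*I*pi/8)*cos(pi/16)/8 - sqrt(2)*I*sqrt(sqrt(2)/4 + 1/2)*exp(7*I*pi/8)*cos(pi/16)/8.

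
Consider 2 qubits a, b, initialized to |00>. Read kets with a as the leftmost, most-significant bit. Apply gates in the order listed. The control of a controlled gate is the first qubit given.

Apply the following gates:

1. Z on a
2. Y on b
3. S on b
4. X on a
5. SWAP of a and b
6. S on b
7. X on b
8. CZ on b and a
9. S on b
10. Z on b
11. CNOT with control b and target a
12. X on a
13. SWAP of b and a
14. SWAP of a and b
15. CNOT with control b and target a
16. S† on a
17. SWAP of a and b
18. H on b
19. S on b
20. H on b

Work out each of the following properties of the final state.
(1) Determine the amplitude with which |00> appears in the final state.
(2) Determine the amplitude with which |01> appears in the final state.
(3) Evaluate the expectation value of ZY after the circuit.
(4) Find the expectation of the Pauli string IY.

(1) The amplitude on |00> is 1/2 - I/2.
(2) |01> carries amplitude -1/2 - I/2 in the final state.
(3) The expectation value of ZY is -1.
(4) The observable IY averages to -1.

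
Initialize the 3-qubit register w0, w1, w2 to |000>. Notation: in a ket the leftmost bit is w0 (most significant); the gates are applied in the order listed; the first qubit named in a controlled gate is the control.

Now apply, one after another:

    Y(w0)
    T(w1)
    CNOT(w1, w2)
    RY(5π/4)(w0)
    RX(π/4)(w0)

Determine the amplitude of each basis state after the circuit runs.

The resulting statevector has amplitude (1 - I)*(sqrt(2) - 2*I)/4 on |000>, sqrt(2)*(-1 - I)/4 on |100>, and 0 on every other basis state.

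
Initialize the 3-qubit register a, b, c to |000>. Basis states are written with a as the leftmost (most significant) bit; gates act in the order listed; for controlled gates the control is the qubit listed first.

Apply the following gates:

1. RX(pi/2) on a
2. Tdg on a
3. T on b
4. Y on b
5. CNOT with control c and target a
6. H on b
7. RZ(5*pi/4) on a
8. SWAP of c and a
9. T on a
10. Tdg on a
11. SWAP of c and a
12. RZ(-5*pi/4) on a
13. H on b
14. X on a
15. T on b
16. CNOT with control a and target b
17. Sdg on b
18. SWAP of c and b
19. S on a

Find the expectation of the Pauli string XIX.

The observable XIX averages to sqrt(2)/2. Key observation: steps 6-13 multiply out to the identity, so the circuit reduces to the remaining gates.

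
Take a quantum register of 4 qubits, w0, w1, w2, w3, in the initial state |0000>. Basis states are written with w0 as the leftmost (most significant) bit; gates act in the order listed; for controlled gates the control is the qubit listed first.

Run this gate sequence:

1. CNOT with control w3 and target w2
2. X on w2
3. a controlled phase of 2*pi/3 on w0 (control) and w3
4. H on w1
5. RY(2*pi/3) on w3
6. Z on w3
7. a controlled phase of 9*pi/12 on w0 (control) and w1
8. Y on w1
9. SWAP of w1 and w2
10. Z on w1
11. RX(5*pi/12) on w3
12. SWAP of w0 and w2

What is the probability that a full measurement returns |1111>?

The probability of measuring |1111> is 0.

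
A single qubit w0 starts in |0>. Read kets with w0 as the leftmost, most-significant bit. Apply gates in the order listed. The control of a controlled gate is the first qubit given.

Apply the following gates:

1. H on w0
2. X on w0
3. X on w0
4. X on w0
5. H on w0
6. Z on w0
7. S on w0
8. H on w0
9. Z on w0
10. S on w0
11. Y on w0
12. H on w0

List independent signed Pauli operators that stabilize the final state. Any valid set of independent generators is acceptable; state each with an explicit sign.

The final state is stabilized by the group generated by +Y; other independent generating sets are equally valid.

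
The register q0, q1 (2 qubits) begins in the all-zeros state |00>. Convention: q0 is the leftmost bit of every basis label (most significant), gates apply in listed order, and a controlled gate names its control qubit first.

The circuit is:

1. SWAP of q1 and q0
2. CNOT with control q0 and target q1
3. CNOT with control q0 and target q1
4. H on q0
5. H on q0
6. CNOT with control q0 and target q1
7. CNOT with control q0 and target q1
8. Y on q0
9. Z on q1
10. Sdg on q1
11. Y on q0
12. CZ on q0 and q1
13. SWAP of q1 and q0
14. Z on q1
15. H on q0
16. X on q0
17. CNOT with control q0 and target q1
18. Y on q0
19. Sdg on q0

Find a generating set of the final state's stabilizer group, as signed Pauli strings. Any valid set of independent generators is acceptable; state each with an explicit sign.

One valid set of independent stabilizer generators is -XY, -ZZ (any independent generating set of the same group is equally correct). Key observation: the block from step 2 through step 7 cancels to the identity and can be dropped.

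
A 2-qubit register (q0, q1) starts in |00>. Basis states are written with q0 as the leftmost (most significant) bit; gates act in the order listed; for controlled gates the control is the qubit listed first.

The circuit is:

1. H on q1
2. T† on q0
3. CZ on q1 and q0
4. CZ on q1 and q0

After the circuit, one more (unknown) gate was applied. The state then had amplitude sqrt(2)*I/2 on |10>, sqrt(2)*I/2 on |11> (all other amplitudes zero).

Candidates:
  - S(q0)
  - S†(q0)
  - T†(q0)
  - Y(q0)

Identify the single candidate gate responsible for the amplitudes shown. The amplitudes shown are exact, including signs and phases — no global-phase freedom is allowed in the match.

The applied gate was Y(q0). Key observation: gates 3-4 undo each other exactly, leaving only the rest of the circuit to track.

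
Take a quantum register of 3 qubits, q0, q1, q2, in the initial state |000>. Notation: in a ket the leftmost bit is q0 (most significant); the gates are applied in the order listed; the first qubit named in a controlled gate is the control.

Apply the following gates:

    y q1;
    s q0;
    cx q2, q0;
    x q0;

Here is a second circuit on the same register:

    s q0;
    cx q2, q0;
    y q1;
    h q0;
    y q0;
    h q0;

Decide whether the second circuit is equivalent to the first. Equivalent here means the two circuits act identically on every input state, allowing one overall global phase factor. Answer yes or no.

No — the two circuits implement different unitaries, even allowing a global phase.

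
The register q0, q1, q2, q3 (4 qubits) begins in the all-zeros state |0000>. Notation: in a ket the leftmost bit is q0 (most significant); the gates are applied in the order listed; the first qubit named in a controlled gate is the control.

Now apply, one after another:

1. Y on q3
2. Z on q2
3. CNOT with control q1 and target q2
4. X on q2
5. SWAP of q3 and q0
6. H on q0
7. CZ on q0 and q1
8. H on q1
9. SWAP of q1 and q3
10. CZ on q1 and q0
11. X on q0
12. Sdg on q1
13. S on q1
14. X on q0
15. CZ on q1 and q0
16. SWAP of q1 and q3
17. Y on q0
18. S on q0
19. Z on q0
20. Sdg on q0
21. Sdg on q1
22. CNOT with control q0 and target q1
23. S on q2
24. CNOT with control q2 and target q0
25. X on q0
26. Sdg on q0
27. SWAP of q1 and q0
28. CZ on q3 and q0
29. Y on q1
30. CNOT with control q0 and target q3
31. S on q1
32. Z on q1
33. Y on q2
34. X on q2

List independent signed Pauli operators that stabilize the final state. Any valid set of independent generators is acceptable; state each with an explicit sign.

One valid set of independent stabilizer generators is +XZIY, +IYIZ, +ZIIZ, -IIZI (any independent generating set of the same group is equally correct). Key observation: gates 9-16 undo each other exactly, leaving only the rest of the circuit to track.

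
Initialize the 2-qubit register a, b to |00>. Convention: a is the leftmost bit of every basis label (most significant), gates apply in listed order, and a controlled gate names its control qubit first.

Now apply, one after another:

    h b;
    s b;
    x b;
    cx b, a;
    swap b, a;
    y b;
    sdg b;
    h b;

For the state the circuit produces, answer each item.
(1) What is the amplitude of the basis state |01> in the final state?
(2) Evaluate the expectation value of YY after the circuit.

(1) |01> carries amplitude -I/2 in the final state.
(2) The observable YY averages to 1.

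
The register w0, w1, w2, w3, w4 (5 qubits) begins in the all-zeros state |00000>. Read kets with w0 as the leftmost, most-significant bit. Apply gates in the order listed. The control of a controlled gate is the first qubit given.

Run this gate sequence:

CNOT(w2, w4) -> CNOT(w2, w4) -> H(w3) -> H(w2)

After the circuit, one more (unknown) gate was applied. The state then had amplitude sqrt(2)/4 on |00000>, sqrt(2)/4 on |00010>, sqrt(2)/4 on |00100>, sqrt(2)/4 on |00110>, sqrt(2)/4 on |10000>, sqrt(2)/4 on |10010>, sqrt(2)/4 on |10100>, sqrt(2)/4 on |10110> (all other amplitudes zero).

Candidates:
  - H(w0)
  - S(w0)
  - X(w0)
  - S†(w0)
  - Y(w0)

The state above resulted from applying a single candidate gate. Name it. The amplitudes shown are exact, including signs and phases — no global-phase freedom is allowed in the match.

The unique candidate consistent with the amplitudes is H(w0).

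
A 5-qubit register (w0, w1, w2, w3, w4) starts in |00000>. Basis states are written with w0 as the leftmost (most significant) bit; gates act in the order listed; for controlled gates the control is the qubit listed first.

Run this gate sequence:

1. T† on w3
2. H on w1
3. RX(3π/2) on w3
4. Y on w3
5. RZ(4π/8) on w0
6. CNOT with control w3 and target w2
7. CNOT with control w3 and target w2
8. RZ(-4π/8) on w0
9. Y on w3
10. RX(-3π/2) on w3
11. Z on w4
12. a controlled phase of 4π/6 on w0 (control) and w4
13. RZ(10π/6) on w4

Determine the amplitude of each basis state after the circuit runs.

The final amplitudes are -sqrt(2)*exp(I*pi/6)/2 on |00000>, -sqrt(2)*exp(I*pi/6)/2 on |01000>, and 0 on every other basis state.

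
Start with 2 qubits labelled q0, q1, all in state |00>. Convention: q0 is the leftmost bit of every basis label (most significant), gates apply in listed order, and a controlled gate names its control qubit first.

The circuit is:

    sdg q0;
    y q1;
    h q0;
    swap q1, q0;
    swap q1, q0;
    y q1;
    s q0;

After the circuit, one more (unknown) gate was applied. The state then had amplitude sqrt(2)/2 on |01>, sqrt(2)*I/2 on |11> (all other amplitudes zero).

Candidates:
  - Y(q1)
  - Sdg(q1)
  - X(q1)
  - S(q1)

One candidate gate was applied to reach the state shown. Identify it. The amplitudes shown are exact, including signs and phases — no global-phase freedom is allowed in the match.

The unique candidate consistent with the amplitudes is X(q1).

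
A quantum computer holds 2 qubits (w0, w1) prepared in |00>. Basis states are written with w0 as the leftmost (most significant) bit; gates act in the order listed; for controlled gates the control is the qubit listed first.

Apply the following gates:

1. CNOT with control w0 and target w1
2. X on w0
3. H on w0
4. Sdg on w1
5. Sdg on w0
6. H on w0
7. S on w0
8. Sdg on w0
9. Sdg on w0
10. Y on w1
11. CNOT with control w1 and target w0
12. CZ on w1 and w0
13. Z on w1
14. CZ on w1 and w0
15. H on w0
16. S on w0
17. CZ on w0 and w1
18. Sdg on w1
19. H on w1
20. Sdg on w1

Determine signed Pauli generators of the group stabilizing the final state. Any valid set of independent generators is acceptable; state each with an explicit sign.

The final state is stabilized by the group generated by +IY, -ZI; other independent generating sets are equally valid.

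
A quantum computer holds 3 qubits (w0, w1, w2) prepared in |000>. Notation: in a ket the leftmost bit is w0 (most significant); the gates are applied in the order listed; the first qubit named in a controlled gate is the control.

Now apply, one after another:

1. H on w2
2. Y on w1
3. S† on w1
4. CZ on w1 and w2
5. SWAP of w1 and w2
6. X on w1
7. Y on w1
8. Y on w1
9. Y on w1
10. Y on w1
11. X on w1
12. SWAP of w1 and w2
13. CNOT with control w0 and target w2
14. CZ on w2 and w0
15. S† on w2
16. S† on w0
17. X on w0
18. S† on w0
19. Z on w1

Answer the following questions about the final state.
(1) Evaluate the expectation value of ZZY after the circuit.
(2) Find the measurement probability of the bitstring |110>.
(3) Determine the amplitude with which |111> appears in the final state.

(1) The expectation value of ZZY is 1. Key observation: steps 5-12 multiply out to the identity, so the circuit reduces to the remaining gates.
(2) A full measurement returns |110> with probability 1/2.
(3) The final state's coefficient on |111> equals -sqrt(2)/2.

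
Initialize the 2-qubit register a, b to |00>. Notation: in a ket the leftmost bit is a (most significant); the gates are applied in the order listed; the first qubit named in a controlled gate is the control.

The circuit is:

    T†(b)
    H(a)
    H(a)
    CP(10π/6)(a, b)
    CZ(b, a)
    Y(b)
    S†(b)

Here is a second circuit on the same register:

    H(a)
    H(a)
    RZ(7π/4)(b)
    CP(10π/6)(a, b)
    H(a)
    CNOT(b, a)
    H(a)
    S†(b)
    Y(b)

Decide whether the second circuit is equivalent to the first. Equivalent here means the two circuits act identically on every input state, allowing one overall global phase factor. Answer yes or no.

No: there is an input state on which the two circuits produce genuinely different outputs (not merely differing by a phase).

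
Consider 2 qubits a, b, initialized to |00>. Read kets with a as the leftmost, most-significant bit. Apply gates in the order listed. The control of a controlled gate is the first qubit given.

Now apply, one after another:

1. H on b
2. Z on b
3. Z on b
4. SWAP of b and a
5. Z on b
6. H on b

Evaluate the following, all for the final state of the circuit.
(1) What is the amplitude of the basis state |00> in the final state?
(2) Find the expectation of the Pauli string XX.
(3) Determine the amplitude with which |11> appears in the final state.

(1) The final state's coefficient on |00> equals 1/2.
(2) The expectation value of XX is 1.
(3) |11> carries amplitude 1/2 in the final state.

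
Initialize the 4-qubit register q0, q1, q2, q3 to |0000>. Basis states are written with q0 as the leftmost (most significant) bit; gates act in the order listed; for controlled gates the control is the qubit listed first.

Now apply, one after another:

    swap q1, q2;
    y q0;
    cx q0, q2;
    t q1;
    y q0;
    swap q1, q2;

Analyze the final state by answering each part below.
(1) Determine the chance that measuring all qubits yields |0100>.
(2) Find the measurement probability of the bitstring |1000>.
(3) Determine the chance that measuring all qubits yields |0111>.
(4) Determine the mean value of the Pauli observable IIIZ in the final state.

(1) The probability of measuring |0100> is 1.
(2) Outcome |1000> occurs with probability 0.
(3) A full measurement returns |0111> with probability 0.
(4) In the final state, IIIZ has expectation 1.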